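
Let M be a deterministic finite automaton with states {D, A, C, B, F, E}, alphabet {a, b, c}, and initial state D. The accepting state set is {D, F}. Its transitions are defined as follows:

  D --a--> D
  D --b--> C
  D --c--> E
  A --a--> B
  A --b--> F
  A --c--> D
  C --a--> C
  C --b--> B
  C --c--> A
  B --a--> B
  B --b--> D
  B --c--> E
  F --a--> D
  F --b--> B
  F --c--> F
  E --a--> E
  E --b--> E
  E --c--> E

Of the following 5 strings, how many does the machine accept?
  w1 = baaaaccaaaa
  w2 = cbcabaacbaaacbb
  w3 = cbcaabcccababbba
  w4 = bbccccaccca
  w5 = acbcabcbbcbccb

1

w1:
  start at D
  read 'b': D → C
  read 'a': C → C
  read 'a': C → C
  read 'a': C → C
  read 'a': C → C
  read 'c': C → A
  read 'c': A → D
  read 'a': D → D
  read 'a': D → D
  read 'a': D → D
  read 'a': D → D
  end D, accepted
w2:
  start at D
  read 'c': D → E
  read 'b': E → E
  read 'c': E → E
  read 'a': E → E
  read 'b': E → E
  read 'a': E → E
  read 'a': E → E
  read 'c': E → E
  read 'b': E → E
  read 'a': E → E
  read 'a': E → E
  read 'a': E → E
  read 'c': E → E
  read 'b': E → E
  read 'b': E → E
  end E, rejected
w3:
  start at D
  read 'c': D → E
  read 'b': E → E
  read 'c': E → E
  read 'a': E → E
  read 'a': E → E
  read 'b': E → E
  read 'c': E → E
  read 'c': E → E
  read 'c': E → E
  read 'a': E → E
  read 'b': E → E
  read 'a': E → E
  read 'b': E → E
  read 'b': E → E
  read 'b': E → E
  read 'a': E → E
  end E, rejected
w4:
  start at D
  read 'b': D → C
  read 'b': C → B
  read 'c': B → E
  read 'c': E → E
  read 'c': E → E
  read 'c': E → E
  read 'a': E → E
  read 'c': E → E
  read 'c': E → E
  read 'c': E → E
  read 'a': E → E
  end E, rejected
w5:
  start at D
  read 'a': D → D
  read 'c': D → E
  read 'b': E → E
  read 'c': E → E
  read 'a': E → E
  read 'b': E → E
  read 'c': E → E
  read 'b': E → E
  read 'b': E → E
  read 'c': E → E
  read 'b': E → E
  read 'c': E → E
  read 'c': E → E
  read 'b': E → E
  end E, rejected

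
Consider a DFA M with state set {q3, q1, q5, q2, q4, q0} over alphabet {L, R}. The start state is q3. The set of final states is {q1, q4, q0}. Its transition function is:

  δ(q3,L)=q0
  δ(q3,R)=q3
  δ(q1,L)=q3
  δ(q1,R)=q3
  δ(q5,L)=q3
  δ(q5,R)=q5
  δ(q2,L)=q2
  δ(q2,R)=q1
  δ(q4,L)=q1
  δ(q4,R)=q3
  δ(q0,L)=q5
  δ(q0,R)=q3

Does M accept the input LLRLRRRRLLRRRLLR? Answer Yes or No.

q3 → q0 → q5 → q5 → q3 → q3 → q3 → q3 → q3 → q0 → q5 → q5 → q5 → q5 → q3 → q0 → q3
End state q3 is not accepting.

No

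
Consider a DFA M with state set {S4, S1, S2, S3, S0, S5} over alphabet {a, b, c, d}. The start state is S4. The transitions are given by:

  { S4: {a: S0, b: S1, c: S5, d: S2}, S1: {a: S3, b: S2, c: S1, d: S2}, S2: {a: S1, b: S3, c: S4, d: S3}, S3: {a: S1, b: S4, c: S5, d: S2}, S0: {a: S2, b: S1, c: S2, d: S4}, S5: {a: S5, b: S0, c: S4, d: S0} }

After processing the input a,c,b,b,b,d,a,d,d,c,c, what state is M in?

Trace: S4 -a-> S0 -c-> S2 -b-> S3 -b-> S4 -b-> S1 -d-> S2 -a-> S1 -d-> S2 -d-> S3 -c-> S5 -c-> S4

S4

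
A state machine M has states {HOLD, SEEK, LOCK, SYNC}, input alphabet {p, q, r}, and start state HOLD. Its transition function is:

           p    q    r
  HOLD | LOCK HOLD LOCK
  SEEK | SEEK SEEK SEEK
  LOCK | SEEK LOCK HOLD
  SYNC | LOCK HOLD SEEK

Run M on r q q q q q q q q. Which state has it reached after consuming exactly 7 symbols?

Trace: HOLD -r-> LOCK -q-> LOCK -q-> LOCK -q-> LOCK -q-> LOCK -q-> LOCK -q-> LOCK
After 7 symbols: LOCK.

LOCK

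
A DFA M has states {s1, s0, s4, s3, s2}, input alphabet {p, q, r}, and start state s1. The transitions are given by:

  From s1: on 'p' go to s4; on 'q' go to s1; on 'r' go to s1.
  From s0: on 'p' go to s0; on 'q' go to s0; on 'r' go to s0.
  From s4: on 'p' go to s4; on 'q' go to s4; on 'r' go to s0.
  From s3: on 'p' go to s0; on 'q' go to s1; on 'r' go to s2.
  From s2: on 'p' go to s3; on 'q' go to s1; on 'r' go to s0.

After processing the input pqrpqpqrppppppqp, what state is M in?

Trace: s1 -p-> s4 -q-> s4 -r-> s0 -p-> s0 -q-> s0 -p-> s0 -q-> s0 -r-> s0 -p-> s0 -p-> s0 -p-> s0 -p-> s0 -p-> s0 -p-> s0 -q-> s0 -p-> s0

s0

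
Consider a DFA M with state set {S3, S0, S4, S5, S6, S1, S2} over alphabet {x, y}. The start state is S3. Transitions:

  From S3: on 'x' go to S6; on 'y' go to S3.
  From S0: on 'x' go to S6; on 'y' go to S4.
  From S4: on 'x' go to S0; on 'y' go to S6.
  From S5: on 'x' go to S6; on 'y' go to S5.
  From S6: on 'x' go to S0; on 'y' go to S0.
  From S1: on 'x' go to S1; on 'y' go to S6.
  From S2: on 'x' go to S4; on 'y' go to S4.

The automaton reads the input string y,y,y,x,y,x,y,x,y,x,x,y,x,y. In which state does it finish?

S4

Trace: S3 -y-> S3 -y-> S3 -y-> S3 -x-> S6 -y-> S0 -x-> S6 -y-> S0 -x-> S6 -y-> S0 -x-> S6 -x-> S0 -y-> S4 -x-> S0 -y-> S4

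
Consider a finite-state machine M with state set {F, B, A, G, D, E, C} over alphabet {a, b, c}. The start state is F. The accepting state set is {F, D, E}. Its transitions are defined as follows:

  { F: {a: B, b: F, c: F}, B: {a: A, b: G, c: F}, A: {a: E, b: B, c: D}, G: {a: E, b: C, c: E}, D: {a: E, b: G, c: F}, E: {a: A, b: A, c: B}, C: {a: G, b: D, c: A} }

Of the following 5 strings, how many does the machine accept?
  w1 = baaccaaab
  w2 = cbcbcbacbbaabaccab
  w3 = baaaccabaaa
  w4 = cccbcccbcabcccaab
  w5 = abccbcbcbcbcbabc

2

w1: F → F → B → A → D → F → B → A → E → A  → end A, rejected
w2: F → F → F → F → F → F → F → B → F → F → F → B → A → B → A → D → F → B → G  → end G, rejected
w3: F → F → B → A → E → B → F → B → G → E → A → E  → end E, accepted
w4: F → F → F → F → F → F → F → F → F → F → B → G → E → B → F → B → A → B  → end B, rejected
w5: F → B → G → E → B → G → E → A → D → G → E → A → D → G → E → A → D  → end D, accepted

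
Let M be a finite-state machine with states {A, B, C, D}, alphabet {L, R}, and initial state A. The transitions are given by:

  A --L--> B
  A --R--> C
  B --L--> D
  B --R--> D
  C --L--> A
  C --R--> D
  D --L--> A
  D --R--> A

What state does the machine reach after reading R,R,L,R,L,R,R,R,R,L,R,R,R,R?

A → C → D → A → C → A → C → D → A → C → A → C → D → A → C

C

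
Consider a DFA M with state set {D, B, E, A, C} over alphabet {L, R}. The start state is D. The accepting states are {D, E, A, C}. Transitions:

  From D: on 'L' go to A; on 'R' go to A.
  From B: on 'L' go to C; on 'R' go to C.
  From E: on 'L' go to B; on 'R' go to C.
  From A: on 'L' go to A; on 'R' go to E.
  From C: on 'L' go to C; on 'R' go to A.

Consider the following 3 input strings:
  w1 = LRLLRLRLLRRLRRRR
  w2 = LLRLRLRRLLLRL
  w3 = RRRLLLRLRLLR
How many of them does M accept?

w1: Trace: D -L-> A -R-> E -L-> B -L-> C -R-> A -L-> A -R-> E -L-> B -L-> C -R-> A -R-> E -L-> B -R-> C -R-> A -R-> E -R-> C  → end C, accepted
w2: Trace: D -L-> A -L-> A -R-> E -L-> B -R-> C -L-> C -R-> A -R-> E -L-> B -L-> C -L-> C -R-> A -L-> A  → end A, accepted
w3: Trace: D -R-> A -R-> E -R-> C -L-> C -L-> C -L-> C -R-> A -L-> A -R-> E -L-> B -L-> C -R-> A  → end A, accepted

3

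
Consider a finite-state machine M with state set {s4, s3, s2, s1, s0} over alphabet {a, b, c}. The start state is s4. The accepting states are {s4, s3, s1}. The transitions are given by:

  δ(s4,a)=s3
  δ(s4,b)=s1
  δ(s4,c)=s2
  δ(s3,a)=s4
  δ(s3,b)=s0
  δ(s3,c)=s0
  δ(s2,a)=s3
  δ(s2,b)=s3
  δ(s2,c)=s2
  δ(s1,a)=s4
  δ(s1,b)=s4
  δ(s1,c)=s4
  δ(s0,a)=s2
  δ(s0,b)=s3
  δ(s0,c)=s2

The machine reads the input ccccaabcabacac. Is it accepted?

start at s4
read 'c': s4 → s2
read 'c': s2 → s2
read 'c': s2 → s2
read 'c': s2 → s2
read 'a': s2 → s3
read 'a': s3 → s4
read 'b': s4 → s1
read 'c': s1 → s4
read 'a': s4 → s3
read 'b': s3 → s0
read 'a': s0 → s2
read 'c': s2 → s2
read 'a': s2 → s3
read 'c': s3 → s0
End state s0 is not accepting.

No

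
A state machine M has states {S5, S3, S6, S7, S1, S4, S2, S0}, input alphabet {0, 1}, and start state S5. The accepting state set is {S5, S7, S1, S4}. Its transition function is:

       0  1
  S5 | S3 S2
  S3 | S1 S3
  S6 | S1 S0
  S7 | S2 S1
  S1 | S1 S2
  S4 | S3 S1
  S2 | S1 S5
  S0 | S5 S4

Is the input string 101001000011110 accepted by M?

start at S5
read '1': S5 → S2
read '0': S2 → S1
read '1': S1 → S2
read '0': S2 → S1
read '0': S1 → S1
read '1': S1 → S2
read '0': S2 → S1
read '0': S1 → S1
read '0': S1 → S1
read '0': S1 → S1
read '1': S1 → S2
read '1': S2 → S5
read '1': S5 → S2
read '1': S2 → S5
read '0': S5 → S3
End state S3 is not accepting.

No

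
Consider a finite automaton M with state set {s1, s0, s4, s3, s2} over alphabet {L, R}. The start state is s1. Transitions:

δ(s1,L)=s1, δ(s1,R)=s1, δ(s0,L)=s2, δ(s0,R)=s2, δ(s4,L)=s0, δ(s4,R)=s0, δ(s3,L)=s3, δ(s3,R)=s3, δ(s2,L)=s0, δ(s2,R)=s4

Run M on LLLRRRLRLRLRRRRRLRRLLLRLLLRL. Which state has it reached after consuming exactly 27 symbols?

s1 → s1 → s1 → s1 → s1 → s1 → s1 → s1 → s1 → s1 → s1 → s1 → s1 → s1 → s1 → s1 → s1 → s1 → s1 → s1 → s1 → s1 → s1 → s1 → s1 → s1 → s1 → s1
After 27 symbols: s1.

s1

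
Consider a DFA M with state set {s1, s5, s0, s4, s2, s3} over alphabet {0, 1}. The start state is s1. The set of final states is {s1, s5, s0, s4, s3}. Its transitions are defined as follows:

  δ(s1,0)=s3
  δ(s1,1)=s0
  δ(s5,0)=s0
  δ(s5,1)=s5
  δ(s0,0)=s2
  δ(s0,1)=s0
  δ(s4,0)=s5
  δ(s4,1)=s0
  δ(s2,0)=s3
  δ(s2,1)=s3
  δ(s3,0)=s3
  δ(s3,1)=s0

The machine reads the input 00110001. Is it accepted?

start at s1
read '0': s1 → s3
read '0': s3 → s3
read '1': s3 → s0
read '1': s0 → s0
read '0': s0 → s2
read '0': s2 → s3
read '0': s3 → s3
read '1': s3 → s0
End state s0 is accepting.

Yes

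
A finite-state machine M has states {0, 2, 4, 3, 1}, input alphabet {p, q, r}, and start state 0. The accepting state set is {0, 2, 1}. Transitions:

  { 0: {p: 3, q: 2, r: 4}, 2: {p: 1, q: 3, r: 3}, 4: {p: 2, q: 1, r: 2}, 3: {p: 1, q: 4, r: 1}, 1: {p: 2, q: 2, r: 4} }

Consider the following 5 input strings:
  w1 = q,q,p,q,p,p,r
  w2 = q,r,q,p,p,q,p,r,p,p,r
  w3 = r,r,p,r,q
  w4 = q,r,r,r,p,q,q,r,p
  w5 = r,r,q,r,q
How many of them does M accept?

3

w1:
  start at 0
  read 'q': 0 → 2
  read 'q': 2 → 3
  read 'p': 3 → 1
  read 'q': 1 → 2
  read 'p': 2 → 1
  read 'p': 1 → 2
  read 'r': 2 → 3
  end 3, rejected
w2:
  start at 0
  read 'q': 0 → 2
  read 'r': 2 → 3
  read 'q': 3 → 4
  read 'p': 4 → 2
  read 'p': 2 → 1
  read 'q': 1 → 2
  read 'p': 2 → 1
  read 'r': 1 → 4
  read 'p': 4 → 2
  read 'p': 2 → 1
  read 'r': 1 → 4
  end 4, rejected
w3:
  start at 0
  read 'r': 0 → 4
  read 'r': 4 → 2
  read 'p': 2 → 1
  read 'r': 1 → 4
  read 'q': 4 → 1
  end 1, accepted
w4:
  start at 0
  read 'q': 0 → 2
  read 'r': 2 → 3
  read 'r': 3 → 1
  read 'r': 1 → 4
  read 'p': 4 → 2
  read 'q': 2 → 3
  read 'q': 3 → 4
  read 'r': 4 → 2
  read 'p': 2 → 1
  end 1, accepted
w5:
  start at 0
  read 'r': 0 → 4
  read 'r': 4 → 2
  read 'q': 2 → 3
  read 'r': 3 → 1
  read 'q': 1 → 2
  end 2, accepted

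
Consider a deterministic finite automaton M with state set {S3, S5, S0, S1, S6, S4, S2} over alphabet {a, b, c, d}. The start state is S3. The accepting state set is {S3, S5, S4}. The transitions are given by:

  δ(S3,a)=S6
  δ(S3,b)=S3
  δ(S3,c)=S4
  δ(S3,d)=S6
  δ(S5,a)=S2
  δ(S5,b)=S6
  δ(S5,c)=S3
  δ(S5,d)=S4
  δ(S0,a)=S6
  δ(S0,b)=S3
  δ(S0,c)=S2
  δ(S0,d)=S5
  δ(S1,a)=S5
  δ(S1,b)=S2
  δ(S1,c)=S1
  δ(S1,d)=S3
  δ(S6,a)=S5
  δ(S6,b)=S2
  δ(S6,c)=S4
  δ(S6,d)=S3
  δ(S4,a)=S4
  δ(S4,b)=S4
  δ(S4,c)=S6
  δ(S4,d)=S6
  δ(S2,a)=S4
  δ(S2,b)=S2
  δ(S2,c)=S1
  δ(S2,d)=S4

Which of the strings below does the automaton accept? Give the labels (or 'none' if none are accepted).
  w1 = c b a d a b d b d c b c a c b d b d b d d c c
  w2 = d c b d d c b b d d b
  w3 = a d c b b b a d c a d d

w2, w3

w1:
  start at S3
  read 'c': S3 → S4
  read 'b': S4 → S4
  read 'a': S4 → S4
  read 'd': S4 → S6
  read 'a': S6 → S5
  read 'b': S5 → S6
  read 'd': S6 → S3
  read 'b': S3 → S3
  read 'd': S3 → S6
  read 'c': S6 → S4
  read 'b': S4 → S4
  read 'c': S4 → S6
  read 'a': S6 → S5
  read 'c': S5 → S3
  read 'b': S3 → S3
  read 'd': S3 → S6
  read 'b': S6 → S2
  read 'd': S2 → S4
  read 'b': S4 → S4
  read 'd': S4 → S6
  read 'd': S6 → S3
  read 'c': S3 → S4
  read 'c': S4 → S6
  end S6, rejected
w2:
  start at S3
  read 'd': S3 → S6
  read 'c': S6 → S4
  read 'b': S4 → S4
  read 'd': S4 → S6
  read 'd': S6 → S3
  read 'c': S3 → S4
  read 'b': S4 → S4
  read 'b': S4 → S4
  read 'd': S4 → S6
  read 'd': S6 → S3
  read 'b': S3 → S3
  end S3, accepted
w3:
  start at S3
  read 'a': S3 → S6
  read 'd': S6 → S3
  read 'c': S3 → S4
  read 'b': S4 → S4
  read 'b': S4 → S4
  read 'b': S4 → S4
  read 'a': S4 → S4
  read 'd': S4 → S6
  read 'c': S6 → S4
  read 'a': S4 → S4
  read 'd': S4 → S6
  read 'd': S6 → S3
  end S3, accepted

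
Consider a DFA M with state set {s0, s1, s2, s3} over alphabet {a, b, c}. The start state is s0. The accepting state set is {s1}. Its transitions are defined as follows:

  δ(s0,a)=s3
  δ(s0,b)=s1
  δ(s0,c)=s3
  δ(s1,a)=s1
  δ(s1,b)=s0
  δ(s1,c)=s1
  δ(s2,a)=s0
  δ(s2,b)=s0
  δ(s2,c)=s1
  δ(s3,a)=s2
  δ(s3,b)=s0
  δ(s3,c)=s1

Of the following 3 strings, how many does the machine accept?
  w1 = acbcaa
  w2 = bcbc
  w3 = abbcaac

w1: s0 → s3 → s1 → s0 → s3 → s2 → s0  → end s0, rejected
w2: s0 → s1 → s1 → s0 → s3  → end s3, rejected
w3: s0 → s3 → s0 → s1 → s1 → s1 → s1 → s1  → end s1, accepted

1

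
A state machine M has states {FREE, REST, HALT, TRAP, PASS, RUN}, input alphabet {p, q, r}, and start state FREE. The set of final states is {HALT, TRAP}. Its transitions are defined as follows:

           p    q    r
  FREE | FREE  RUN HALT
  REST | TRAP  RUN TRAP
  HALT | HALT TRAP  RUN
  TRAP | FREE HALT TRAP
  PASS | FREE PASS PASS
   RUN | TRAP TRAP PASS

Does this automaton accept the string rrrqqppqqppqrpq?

Trace: FREE -r-> HALT -r-> RUN -r-> PASS -q-> PASS -q-> PASS -p-> FREE -p-> FREE -q-> RUN -q-> TRAP -p-> FREE -p-> FREE -q-> RUN -r-> PASS -p-> FREE -q-> RUN
End state RUN is not accepting.

No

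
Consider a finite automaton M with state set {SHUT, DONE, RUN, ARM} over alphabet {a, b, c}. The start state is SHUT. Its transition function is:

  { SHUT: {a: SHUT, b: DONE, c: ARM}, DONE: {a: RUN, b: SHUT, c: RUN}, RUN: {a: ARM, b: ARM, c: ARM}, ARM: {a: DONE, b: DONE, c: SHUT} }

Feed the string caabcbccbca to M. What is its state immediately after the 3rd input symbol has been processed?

RUN

Trace: SHUT -c-> ARM -a-> DONE -a-> RUN
After 3 symbols: RUN.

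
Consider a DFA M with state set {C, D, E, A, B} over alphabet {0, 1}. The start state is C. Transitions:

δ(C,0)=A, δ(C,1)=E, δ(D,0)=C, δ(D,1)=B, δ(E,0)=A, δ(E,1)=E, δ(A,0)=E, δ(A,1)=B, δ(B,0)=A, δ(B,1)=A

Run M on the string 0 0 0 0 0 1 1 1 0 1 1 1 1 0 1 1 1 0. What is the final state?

A

start at C
read '0': C → A
read '0': A → E
read '0': E → A
read '0': A → E
read '0': E → A
read '1': A → B
read '1': B → A
read '1': A → B
read '0': B → A
read '1': A → B
read '1': B → A
read '1': A → B
read '1': B → A
read '0': A → E
read '1': E → E
read '1': E → E
read '1': E → E
read '0': E → A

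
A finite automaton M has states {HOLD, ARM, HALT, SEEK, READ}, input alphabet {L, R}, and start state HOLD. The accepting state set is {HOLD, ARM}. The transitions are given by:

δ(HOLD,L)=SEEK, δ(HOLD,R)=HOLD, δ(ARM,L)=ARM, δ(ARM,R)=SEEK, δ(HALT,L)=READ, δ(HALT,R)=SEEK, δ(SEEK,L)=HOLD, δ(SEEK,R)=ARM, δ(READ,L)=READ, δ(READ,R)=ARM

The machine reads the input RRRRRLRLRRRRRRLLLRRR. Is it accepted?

No

HOLD → HOLD → HOLD → HOLD → HOLD → HOLD → SEEK → ARM → ARM → SEEK → ARM → SEEK → ARM → SEEK → ARM → ARM → ARM → ARM → SEEK → ARM → SEEK
End state SEEK is not accepting.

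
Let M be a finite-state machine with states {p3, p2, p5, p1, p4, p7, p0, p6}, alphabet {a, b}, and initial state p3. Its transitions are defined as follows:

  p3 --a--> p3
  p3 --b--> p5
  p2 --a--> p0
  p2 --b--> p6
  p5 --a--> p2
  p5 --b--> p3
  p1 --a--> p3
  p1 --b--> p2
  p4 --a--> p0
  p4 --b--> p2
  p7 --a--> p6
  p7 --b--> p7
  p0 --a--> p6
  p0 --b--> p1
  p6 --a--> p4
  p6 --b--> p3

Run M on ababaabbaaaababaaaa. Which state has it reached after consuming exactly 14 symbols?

p3

Trace: p3 -a-> p3 -b-> p5 -a-> p2 -b-> p6 -a-> p4 -a-> p0 -b-> p1 -b-> p2 -a-> p0 -a-> p6 -a-> p4 -a-> p0 -b-> p1 -a-> p3
After 14 symbols: p3.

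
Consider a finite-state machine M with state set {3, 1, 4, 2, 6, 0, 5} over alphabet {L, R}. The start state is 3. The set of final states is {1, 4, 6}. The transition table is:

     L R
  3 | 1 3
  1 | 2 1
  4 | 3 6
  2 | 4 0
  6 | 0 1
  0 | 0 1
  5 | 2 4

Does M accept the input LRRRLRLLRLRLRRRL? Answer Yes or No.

No

Trace: 3 -L-> 1 -R-> 1 -R-> 1 -R-> 1 -L-> 2 -R-> 0 -L-> 0 -L-> 0 -R-> 1 -L-> 2 -R-> 0 -L-> 0 -R-> 1 -R-> 1 -R-> 1 -L-> 2
End state 2 is not accepting.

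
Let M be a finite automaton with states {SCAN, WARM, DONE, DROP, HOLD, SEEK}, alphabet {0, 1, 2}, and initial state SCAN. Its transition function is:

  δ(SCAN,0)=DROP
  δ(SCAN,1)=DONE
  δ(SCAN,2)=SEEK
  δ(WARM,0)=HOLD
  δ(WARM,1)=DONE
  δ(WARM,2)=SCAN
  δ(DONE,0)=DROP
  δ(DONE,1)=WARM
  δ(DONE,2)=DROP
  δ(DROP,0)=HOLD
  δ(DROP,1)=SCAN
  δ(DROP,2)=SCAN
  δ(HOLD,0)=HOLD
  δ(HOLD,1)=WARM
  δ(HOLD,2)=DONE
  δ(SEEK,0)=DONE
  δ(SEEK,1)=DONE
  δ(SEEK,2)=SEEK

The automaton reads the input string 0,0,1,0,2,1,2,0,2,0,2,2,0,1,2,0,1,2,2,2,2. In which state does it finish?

SCAN → DROP → HOLD → WARM → HOLD → DONE → WARM → SCAN → DROP → SCAN → DROP → SCAN → SEEK → DONE → WARM → SCAN → DROP → SCAN → SEEK → SEEK → SEEK → SEEK

SEEK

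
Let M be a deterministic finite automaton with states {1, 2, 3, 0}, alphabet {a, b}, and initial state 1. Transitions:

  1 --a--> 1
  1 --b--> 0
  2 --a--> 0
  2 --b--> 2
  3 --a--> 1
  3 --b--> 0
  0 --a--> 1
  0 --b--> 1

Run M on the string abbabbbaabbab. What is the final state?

Trace: 1 -a-> 1 -b-> 0 -b-> 1 -a-> 1 -b-> 0 -b-> 1 -b-> 0 -a-> 1 -a-> 1 -b-> 0 -b-> 1 -a-> 1 -b-> 0

0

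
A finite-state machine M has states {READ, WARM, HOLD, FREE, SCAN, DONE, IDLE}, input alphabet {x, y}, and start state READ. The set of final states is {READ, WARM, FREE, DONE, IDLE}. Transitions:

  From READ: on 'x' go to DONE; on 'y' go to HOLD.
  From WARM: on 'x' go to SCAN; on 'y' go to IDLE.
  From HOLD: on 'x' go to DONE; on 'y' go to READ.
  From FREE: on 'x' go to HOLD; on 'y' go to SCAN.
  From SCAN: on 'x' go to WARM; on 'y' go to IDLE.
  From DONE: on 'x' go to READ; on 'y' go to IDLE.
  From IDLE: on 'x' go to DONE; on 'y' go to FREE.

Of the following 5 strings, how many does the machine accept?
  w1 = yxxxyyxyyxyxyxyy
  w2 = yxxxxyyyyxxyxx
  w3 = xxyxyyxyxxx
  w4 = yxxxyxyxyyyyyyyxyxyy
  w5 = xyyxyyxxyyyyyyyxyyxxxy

4

w1: Trace: READ -y-> HOLD -x-> DONE -x-> READ -x-> DONE -y-> IDLE -y-> FREE -x-> HOLD -y-> READ -y-> HOLD -x-> DONE -y-> IDLE -x-> DONE -y-> IDLE -x-> DONE -y-> IDLE -y-> FREE  → end FREE, accepted
w2: Trace: READ -y-> HOLD -x-> DONE -x-> READ -x-> DONE -x-> READ -y-> HOLD -y-> READ -y-> HOLD -y-> READ -x-> DONE -x-> READ -y-> HOLD -x-> DONE -x-> READ  → end READ, accepted
w3: Trace: READ -x-> DONE -x-> READ -y-> HOLD -x-> DONE -y-> IDLE -y-> FREE -x-> HOLD -y-> READ -x-> DONE -x-> READ -x-> DONE  → end DONE, accepted
w4: Trace: READ -y-> HOLD -x-> DONE -x-> READ -x-> DONE -y-> IDLE -x-> DONE -y-> IDLE -x-> DONE -y-> IDLE -y-> FREE -y-> SCAN -y-> IDLE -y-> FREE -y-> SCAN -y-> IDLE -x-> DONE -y-> IDLE -x-> DONE -y-> IDLE -y-> FREE  → end FREE, accepted
w5: Trace: READ -x-> DONE -y-> IDLE -y-> FREE -x-> HOLD -y-> READ -y-> HOLD -x-> DONE -x-> READ -y-> HOLD -y-> READ -y-> HOLD -y-> READ -y-> HOLD -y-> READ -y-> HOLD -x-> DONE -y-> IDLE -y-> FREE -x-> HOLD -x-> DONE -x-> READ -y-> HOLD  → end HOLD, rejected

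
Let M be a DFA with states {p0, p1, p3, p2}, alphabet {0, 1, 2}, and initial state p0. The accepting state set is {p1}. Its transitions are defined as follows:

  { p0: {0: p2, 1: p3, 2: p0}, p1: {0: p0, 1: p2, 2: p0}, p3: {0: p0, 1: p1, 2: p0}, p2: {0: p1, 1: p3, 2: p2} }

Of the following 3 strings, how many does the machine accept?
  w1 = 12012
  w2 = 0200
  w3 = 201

0

w1: p0 → p3 → p0 → p2 → p3 → p0  → end p0, rejected
w2: p0 → p2 → p2 → p1 → p0  → end p0, rejected
w3: p0 → p0 → p2 → p3  → end p3, rejected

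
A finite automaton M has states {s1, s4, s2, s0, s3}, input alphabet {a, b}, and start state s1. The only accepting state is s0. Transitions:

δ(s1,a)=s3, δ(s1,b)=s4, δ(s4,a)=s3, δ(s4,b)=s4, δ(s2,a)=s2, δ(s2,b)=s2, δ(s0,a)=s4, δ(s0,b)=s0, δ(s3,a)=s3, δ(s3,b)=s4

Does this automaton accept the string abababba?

No

Trace: s1 -a-> s3 -b-> s4 -a-> s3 -b-> s4 -a-> s3 -b-> s4 -b-> s4 -a-> s3
End state s3 is not accepting.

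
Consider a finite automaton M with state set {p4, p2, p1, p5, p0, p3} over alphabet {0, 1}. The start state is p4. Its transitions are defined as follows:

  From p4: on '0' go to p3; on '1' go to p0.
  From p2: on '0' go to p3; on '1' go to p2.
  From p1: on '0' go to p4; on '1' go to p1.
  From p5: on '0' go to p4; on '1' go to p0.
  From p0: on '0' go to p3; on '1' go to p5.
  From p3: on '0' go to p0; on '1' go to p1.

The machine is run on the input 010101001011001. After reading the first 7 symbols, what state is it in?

p4

Trace: p4 -0-> p3 -1-> p1 -0-> p4 -1-> p0 -0-> p3 -1-> p1 -0-> p4
After 7 symbols: p4.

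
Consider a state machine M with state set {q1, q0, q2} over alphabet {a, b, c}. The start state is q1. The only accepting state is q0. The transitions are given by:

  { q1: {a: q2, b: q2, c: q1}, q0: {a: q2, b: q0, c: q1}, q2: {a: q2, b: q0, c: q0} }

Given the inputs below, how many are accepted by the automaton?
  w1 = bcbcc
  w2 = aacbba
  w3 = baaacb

1

w1: Trace: q1 -b-> q2 -c-> q0 -b-> q0 -c-> q1 -c-> q1  → end q1, rejected
w2: Trace: q1 -a-> q2 -a-> q2 -c-> q0 -b-> q0 -b-> q0 -a-> q2  → end q2, rejected
w3: Trace: q1 -b-> q2 -a-> q2 -a-> q2 -a-> q2 -c-> q0 -b-> q0  → end q0, accepted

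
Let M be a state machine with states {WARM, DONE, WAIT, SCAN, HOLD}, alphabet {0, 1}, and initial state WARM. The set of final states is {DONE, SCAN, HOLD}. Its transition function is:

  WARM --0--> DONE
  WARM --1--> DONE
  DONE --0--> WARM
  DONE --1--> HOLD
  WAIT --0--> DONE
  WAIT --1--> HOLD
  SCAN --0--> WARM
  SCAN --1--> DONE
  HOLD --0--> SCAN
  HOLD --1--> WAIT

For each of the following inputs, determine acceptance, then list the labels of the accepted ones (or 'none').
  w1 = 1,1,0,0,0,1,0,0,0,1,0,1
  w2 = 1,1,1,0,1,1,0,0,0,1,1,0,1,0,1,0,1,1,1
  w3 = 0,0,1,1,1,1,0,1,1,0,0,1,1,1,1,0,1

w1, w3

w1:
  start at WARM
  read '1': WARM → DONE
  read '1': DONE → HOLD
  read '0': HOLD → SCAN
  read '0': SCAN → WARM
  read '0': WARM → DONE
  read '1': DONE → HOLD
  read '0': HOLD → SCAN
  read '0': SCAN → WARM
  read '0': WARM → DONE
  read '1': DONE → HOLD
  read '0': HOLD → SCAN
  read '1': SCAN → DONE
  end DONE, accepted
w2:
  start at WARM
  read '1': WARM → DONE
  read '1': DONE → HOLD
  read '1': HOLD → WAIT
  read '0': WAIT → DONE
  read '1': DONE → HOLD
  read '1': HOLD → WAIT
  read '0': WAIT → DONE
  read '0': DONE → WARM
  read '0': WARM → DONE
  read '1': DONE → HOLD
  read '1': HOLD → WAIT
  read '0': WAIT → DONE
  read '1': DONE → HOLD
  read '0': HOLD → SCAN
  read '1': SCAN → DONE
  read '0': DONE → WARM
  read '1': WARM → DONE
  read '1': DONE → HOLD
  read '1': HOLD → WAIT
  end WAIT, rejected
w3:
  start at WARM
  read '0': WARM → DONE
  read '0': DONE → WARM
  read '1': WARM → DONE
  read '1': DONE → HOLD
  read '1': HOLD → WAIT
  read '1': WAIT → HOLD
  read '0': HOLD → SCAN
  read '1': SCAN → DONE
  read '1': DONE → HOLD
  read '0': HOLD → SCAN
  read '0': SCAN → WARM
  read '1': WARM → DONE
  read '1': DONE → HOLD
  read '1': HOLD → WAIT
  read '1': WAIT → HOLD
  read '0': HOLD → SCAN
  read '1': SCAN → DONE
  end DONE, accepted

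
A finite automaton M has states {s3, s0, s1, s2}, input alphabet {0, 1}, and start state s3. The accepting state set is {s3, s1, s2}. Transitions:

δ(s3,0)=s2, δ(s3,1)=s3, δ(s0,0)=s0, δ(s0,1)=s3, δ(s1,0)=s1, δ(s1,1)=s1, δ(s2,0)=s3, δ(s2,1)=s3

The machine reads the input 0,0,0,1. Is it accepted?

Yes

s3 → s2 → s3 → s2 → s3
End state s3 is accepting.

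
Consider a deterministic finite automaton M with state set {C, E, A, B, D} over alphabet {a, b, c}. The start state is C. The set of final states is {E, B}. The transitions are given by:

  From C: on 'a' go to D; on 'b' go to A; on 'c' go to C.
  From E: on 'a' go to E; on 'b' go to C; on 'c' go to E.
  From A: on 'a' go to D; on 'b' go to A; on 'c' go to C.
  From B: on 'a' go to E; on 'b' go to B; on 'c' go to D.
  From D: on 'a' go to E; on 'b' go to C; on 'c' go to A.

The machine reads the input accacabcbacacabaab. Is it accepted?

No

C → D → A → C → D → A → D → C → C → A → D → A → D → A → D → C → D → E → C
End state C is not accepting.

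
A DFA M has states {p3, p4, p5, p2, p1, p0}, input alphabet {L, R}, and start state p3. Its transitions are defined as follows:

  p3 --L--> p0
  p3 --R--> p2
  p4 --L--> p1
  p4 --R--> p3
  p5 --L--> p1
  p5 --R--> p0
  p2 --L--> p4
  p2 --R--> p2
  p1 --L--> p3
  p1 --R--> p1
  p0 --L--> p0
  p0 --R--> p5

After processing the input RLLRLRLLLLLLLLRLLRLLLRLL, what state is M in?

p3 → p2 → p4 → p1 → p1 → p3 → p2 → p4 → p1 → p3 → p0 → p0 → p0 → p0 → p0 → p5 → p1 → p3 → p2 → p4 → p1 → p3 → p2 → p4 → p1

p1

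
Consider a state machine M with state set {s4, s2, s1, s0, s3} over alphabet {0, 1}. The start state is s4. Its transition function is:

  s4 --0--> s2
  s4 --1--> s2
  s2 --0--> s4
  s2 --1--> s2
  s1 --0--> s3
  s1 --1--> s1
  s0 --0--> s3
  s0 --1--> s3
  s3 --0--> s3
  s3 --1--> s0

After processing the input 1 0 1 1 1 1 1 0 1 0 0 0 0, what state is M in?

Trace: s4 -1-> s2 -0-> s4 -1-> s2 -1-> s2 -1-> s2 -1-> s2 -1-> s2 -0-> s4 -1-> s2 -0-> s4 -0-> s2 -0-> s4 -0-> s2

s2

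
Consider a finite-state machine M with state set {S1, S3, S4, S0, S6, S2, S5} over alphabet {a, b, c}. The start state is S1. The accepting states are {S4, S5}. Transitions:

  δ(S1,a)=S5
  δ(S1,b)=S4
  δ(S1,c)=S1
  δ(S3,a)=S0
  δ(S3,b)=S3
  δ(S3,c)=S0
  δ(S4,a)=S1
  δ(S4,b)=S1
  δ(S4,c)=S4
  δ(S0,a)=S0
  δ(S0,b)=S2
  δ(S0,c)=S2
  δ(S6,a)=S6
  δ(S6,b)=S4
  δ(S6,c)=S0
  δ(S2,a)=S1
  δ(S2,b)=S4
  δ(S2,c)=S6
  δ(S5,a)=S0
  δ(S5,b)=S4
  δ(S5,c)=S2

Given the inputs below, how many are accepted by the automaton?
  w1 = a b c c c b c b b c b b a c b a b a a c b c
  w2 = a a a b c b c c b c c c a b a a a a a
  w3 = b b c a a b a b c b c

w1: Trace: S1 -a-> S5 -b-> S4 -c-> S4 -c-> S4 -c-> S4 -b-> S1 -c-> S1 -b-> S4 -b-> S1 -c-> S1 -b-> S4 -b-> S1 -a-> S5 -c-> S2 -b-> S4 -a-> S1 -b-> S4 -a-> S1 -a-> S5 -c-> S2 -b-> S4 -c-> S4  → end S4, accepted
w2: Trace: S1 -a-> S5 -a-> S0 -a-> S0 -b-> S2 -c-> S6 -b-> S4 -c-> S4 -c-> S4 -b-> S1 -c-> S1 -c-> S1 -c-> S1 -a-> S5 -b-> S4 -a-> S1 -a-> S5 -a-> S0 -a-> S0 -a-> S0  → end S0, rejected
w3: Trace: S1 -b-> S4 -b-> S1 -c-> S1 -a-> S5 -a-> S0 -b-> S2 -a-> S1 -b-> S4 -c-> S4 -b-> S1 -c-> S1  → end S1, rejected

1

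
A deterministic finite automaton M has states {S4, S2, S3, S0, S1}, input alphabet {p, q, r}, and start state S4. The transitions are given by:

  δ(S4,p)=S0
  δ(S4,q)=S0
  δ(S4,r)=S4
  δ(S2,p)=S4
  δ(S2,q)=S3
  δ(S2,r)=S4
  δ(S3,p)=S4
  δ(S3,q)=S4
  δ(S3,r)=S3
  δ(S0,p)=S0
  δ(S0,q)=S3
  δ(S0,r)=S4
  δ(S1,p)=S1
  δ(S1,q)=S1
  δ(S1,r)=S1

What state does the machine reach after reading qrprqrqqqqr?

S4

Trace: S4 -q-> S0 -r-> S4 -p-> S0 -r-> S4 -q-> S0 -r-> S4 -q-> S0 -q-> S3 -q-> S4 -q-> S0 -r-> S4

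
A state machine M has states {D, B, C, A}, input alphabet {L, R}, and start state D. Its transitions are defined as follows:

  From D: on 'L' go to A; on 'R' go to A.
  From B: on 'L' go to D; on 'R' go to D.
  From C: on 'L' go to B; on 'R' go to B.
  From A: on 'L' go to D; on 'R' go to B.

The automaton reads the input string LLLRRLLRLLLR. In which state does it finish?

start at D
read 'L': D → A
read 'L': A → D
read 'L': D → A
read 'R': A → B
read 'R': B → D
read 'L': D → A
read 'L': A → D
read 'R': D → A
read 'L': A → D
read 'L': D → A
read 'L': A → D
read 'R': D → A

A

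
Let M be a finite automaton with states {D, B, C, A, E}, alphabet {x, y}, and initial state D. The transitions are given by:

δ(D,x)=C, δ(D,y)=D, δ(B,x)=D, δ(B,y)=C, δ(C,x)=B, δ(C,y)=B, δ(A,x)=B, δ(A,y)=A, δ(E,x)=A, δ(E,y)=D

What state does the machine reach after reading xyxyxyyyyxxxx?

B

D → C → B → D → D → C → B → C → B → C → B → D → C → B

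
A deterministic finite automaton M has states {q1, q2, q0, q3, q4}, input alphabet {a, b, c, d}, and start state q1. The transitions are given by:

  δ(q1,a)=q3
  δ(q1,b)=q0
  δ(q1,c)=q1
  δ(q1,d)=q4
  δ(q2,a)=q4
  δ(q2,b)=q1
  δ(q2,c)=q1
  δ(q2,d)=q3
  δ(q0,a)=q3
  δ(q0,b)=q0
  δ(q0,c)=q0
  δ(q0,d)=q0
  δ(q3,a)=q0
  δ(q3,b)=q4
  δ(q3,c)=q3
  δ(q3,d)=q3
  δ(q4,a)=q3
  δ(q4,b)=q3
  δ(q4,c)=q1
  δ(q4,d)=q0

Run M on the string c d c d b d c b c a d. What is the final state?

start at q1
read 'c': q1 → q1
read 'd': q1 → q4
read 'c': q4 → q1
read 'd': q1 → q4
read 'b': q4 → q3
read 'd': q3 → q3
read 'c': q3 → q3
read 'b': q3 → q4
read 'c': q4 → q1
read 'a': q1 → q3
read 'd': q3 → q3

q3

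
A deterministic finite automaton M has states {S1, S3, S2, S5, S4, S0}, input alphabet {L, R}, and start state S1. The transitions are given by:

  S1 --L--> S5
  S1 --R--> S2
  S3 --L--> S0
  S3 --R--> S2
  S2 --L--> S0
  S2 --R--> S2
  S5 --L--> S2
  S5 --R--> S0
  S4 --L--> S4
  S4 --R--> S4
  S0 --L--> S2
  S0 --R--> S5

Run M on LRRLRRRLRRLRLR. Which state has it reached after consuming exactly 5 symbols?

S2

S1 → S5 → S0 → S5 → S2 → S2
After 5 symbols: S2.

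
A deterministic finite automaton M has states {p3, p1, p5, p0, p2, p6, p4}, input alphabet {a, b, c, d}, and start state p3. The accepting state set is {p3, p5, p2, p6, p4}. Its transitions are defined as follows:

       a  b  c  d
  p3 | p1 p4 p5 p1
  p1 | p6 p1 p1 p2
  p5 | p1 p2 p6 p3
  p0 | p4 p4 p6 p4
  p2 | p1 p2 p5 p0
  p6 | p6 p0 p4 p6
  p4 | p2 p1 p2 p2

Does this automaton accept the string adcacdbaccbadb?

No

p3 → p1 → p2 → p5 → p1 → p1 → p2 → p2 → p1 → p1 → p1 → p1 → p6 → p6 → p0
End state p0 is not accepting.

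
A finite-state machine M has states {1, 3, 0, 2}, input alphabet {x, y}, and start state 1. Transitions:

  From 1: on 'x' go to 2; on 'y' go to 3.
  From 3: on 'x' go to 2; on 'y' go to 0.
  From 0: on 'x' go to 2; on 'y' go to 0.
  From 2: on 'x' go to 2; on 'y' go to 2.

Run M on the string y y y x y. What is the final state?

start at 1
read 'y': 1 → 3
read 'y': 3 → 0
read 'y': 0 → 0
read 'x': 0 → 2
read 'y': 2 → 2

2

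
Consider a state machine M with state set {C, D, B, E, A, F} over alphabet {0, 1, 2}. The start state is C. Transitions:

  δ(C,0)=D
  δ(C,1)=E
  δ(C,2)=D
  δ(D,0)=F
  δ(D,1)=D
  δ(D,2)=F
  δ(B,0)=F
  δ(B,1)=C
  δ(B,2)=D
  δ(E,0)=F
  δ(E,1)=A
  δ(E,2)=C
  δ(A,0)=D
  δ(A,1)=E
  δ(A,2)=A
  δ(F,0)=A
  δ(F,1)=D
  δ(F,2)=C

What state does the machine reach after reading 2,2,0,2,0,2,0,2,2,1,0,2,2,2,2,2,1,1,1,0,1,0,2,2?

start at C
read '2': C → D
read '2': D → F
read '0': F → A
read '2': A → A
read '0': A → D
read '2': D → F
read '0': F → A
read '2': A → A
read '2': A → A
read '1': A → E
read '0': E → F
read '2': F → C
read '2': C → D
read '2': D → F
read '2': F → C
read '2': C → D
read '1': D → D
read '1': D → D
read '1': D → D
read '0': D → F
read '1': F → D
read '0': D → F
read '2': F → C
read '2': C → D

D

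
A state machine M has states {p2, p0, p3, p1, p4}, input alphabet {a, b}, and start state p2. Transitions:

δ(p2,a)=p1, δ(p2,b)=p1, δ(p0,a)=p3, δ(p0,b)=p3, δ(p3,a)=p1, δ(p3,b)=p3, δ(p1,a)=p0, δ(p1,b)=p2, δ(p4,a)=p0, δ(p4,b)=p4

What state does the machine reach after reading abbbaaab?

p2 → p1 → p2 → p1 → p2 → p1 → p0 → p3 → p3

p3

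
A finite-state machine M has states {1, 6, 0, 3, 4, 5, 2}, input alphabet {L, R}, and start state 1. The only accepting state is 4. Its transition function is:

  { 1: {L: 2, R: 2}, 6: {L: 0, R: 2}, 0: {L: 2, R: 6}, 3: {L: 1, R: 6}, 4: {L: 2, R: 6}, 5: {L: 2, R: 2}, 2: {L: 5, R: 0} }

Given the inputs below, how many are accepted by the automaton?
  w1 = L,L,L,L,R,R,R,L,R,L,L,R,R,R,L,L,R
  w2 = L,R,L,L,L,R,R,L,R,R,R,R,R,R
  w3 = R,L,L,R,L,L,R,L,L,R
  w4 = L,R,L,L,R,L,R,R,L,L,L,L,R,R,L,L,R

w1: Trace: 1 -L-> 2 -L-> 5 -L-> 2 -L-> 5 -R-> 2 -R-> 0 -R-> 6 -L-> 0 -R-> 6 -L-> 0 -L-> 2 -R-> 0 -R-> 6 -R-> 2 -L-> 5 -L-> 2 -R-> 0  → end 0, rejected
w2: Trace: 1 -L-> 2 -R-> 0 -L-> 2 -L-> 5 -L-> 2 -R-> 0 -R-> 6 -L-> 0 -R-> 6 -R-> 2 -R-> 0 -R-> 6 -R-> 2 -R-> 0  → end 0, rejected
w3: Trace: 1 -R-> 2 -L-> 5 -L-> 2 -R-> 0 -L-> 2 -L-> 5 -R-> 2 -L-> 5 -L-> 2 -R-> 0  → end 0, rejected
w4: Trace: 1 -L-> 2 -R-> 0 -L-> 2 -L-> 5 -R-> 2 -L-> 5 -R-> 2 -R-> 0 -L-> 2 -L-> 5 -L-> 2 -L-> 5 -R-> 2 -R-> 0 -L-> 2 -L-> 5 -R-> 2  → end 2, rejected

0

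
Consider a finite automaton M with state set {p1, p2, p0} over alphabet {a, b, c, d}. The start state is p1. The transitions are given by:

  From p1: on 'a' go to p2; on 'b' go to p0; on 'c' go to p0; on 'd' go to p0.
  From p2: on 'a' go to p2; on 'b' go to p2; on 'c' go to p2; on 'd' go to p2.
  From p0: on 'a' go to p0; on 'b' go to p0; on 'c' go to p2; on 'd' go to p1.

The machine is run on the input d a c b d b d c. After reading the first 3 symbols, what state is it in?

p2

start at p1
read 'd': p1 → p0
read 'a': p0 → p0
read 'c': p0 → p2
After 3 symbols: p2.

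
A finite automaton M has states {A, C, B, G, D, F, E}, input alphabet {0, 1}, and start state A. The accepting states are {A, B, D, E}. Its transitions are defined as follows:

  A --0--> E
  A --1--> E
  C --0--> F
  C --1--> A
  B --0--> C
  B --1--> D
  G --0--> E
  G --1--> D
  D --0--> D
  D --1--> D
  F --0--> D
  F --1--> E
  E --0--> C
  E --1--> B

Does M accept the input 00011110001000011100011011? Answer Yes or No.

Yes

A → E → C → F → E → B → D → D → D → D → D → D → D → D → D → D → D → D → D → D → D → D → D → D → D → D → D
End state D is accepting.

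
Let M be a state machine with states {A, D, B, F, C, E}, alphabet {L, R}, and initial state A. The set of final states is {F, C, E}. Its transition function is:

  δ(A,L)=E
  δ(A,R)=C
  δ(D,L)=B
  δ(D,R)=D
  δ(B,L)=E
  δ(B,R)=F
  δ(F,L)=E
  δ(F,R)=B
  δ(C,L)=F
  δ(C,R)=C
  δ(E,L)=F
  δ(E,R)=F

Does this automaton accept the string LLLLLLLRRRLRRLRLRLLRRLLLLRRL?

Yes

A → E → F → E → F → E → F → E → F → B → F → E → F → B → E → F → E → F → E → F → B → F → E → F → E → F → B → F → E
End state E is accepting.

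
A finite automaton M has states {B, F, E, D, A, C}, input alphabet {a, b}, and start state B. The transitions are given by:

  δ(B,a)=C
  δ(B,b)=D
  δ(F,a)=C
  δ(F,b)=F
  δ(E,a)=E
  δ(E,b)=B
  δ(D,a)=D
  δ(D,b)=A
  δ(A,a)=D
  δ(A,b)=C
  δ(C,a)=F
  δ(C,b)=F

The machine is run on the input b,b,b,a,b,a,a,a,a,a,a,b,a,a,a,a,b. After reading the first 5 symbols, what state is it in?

F

B → D → A → C → F → F
After 5 symbols: F.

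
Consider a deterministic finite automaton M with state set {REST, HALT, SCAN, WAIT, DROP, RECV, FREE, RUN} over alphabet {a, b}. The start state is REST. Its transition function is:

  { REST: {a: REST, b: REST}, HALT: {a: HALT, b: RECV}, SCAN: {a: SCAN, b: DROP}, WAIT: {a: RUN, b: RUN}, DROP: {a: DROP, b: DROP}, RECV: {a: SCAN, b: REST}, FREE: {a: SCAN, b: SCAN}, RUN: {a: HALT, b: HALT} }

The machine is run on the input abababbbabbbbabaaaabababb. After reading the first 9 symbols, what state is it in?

REST → REST → REST → REST → REST → REST → REST → REST → REST → REST
After 9 symbols: REST.

REST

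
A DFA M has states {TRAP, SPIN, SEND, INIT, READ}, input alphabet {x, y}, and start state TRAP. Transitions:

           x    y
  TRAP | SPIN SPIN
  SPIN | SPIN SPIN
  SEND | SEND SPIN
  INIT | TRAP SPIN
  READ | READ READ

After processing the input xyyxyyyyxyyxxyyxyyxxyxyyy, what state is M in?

TRAP → SPIN → SPIN → SPIN → SPIN → SPIN → SPIN → SPIN → SPIN → SPIN → SPIN → SPIN → SPIN → SPIN → SPIN → SPIN → SPIN → SPIN → SPIN → SPIN → SPIN → SPIN → SPIN → SPIN → SPIN → SPIN

SPIN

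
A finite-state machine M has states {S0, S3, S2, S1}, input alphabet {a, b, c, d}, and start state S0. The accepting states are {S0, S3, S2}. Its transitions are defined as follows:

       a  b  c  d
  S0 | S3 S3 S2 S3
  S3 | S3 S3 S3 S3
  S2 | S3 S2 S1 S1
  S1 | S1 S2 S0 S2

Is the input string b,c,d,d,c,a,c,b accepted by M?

Trace: S0 -b-> S3 -c-> S3 -d-> S3 -d-> S3 -c-> S3 -a-> S3 -c-> S3 -b-> S3
End state S3 is accepting.

Yes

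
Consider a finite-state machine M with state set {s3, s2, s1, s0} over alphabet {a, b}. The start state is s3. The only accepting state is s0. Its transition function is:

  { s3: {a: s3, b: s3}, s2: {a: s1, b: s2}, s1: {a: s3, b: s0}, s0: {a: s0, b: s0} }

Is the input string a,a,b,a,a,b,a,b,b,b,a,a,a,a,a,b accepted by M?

Trace: s3 -a-> s3 -a-> s3 -b-> s3 -a-> s3 -a-> s3 -b-> s3 -a-> s3 -b-> s3 -b-> s3 -b-> s3 -a-> s3 -a-> s3 -a-> s3 -a-> s3 -a-> s3 -b-> s3
End state s3 is not accepting.

No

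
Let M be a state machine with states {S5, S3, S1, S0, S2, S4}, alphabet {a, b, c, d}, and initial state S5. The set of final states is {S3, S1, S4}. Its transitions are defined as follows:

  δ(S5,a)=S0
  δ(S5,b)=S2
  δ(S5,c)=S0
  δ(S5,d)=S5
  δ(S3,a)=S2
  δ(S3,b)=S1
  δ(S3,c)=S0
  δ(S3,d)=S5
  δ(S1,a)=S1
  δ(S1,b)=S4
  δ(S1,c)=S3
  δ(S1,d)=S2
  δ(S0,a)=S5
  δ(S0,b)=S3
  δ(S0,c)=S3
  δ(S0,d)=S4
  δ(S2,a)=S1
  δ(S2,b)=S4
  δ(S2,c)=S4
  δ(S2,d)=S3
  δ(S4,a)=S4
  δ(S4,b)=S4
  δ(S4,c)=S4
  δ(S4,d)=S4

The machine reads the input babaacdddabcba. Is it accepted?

Trace: S5 -b-> S2 -a-> S1 -b-> S4 -a-> S4 -a-> S4 -c-> S4 -d-> S4 -d-> S4 -d-> S4 -a-> S4 -b-> S4 -c-> S4 -b-> S4 -a-> S4
End state S4 is accepting.

Yes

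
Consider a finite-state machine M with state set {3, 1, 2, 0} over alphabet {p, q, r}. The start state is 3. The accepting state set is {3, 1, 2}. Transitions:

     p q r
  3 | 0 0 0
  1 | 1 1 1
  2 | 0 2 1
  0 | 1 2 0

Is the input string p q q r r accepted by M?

Yes

3 → 0 → 2 → 2 → 1 → 1
End state 1 is accepting.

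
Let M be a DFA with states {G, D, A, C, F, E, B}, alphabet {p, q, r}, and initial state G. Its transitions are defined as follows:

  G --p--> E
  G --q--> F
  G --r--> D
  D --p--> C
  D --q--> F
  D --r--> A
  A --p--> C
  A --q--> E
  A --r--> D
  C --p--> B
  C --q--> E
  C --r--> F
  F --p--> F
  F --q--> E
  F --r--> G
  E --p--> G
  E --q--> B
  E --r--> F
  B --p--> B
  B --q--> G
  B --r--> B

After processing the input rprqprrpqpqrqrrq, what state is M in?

start at G
read 'r': G → D
read 'p': D → C
read 'r': C → F
read 'q': F → E
read 'p': E → G
read 'r': G → D
read 'r': D → A
read 'p': A → C
read 'q': C → E
read 'p': E → G
read 'q': G → F
read 'r': F → G
read 'q': G → F
read 'r': F → G
read 'r': G → D
read 'q': D → F

F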